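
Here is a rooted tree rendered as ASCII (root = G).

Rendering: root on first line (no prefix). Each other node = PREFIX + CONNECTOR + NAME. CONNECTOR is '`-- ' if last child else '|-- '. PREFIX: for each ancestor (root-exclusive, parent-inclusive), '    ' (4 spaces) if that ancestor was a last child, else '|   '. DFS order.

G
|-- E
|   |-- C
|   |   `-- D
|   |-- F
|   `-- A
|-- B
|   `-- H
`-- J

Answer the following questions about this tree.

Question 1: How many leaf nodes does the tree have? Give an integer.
Leaves (nodes with no children): A, D, F, H, J

Answer: 5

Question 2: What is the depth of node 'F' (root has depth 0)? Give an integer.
Path from root to F: G -> E -> F
Depth = number of edges = 2

Answer: 2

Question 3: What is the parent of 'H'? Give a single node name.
Scan adjacency: H appears as child of B

Answer: B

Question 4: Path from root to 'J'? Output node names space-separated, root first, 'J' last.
Answer: G J

Derivation:
Walk down from root: G -> J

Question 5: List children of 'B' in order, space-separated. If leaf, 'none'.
Answer: H

Derivation:
Node B's children (from adjacency): H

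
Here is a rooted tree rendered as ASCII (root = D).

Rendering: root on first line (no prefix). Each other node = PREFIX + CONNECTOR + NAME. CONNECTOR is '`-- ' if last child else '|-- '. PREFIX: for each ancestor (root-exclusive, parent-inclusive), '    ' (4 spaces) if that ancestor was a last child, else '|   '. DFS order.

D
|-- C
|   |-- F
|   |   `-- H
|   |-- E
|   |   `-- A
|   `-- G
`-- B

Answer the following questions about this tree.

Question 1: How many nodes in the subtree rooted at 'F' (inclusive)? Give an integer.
Subtree rooted at F contains: F, H
Count = 2

Answer: 2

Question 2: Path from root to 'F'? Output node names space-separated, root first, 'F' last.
Walk down from root: D -> C -> F

Answer: D C F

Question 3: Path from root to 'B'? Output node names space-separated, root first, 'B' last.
Walk down from root: D -> B

Answer: D B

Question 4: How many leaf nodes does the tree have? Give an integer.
Answer: 4

Derivation:
Leaves (nodes with no children): A, B, G, H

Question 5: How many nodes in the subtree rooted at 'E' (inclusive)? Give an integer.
Subtree rooted at E contains: A, E
Count = 2

Answer: 2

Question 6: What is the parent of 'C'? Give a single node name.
Scan adjacency: C appears as child of D

Answer: D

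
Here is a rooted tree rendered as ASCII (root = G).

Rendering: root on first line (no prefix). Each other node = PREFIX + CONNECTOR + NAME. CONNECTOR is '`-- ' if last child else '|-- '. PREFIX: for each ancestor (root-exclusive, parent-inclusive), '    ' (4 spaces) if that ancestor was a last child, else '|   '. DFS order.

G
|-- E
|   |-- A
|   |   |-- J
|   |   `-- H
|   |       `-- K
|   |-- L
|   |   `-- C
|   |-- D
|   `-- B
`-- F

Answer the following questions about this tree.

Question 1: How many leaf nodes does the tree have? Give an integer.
Leaves (nodes with no children): B, C, D, F, J, K

Answer: 6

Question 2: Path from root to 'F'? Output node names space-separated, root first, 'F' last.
Walk down from root: G -> F

Answer: G F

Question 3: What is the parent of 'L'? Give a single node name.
Answer: E

Derivation:
Scan adjacency: L appears as child of E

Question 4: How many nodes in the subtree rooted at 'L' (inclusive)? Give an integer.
Subtree rooted at L contains: C, L
Count = 2

Answer: 2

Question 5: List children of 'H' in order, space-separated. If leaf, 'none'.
Answer: K

Derivation:
Node H's children (from adjacency): K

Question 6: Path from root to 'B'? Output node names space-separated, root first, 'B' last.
Walk down from root: G -> E -> B

Answer: G E B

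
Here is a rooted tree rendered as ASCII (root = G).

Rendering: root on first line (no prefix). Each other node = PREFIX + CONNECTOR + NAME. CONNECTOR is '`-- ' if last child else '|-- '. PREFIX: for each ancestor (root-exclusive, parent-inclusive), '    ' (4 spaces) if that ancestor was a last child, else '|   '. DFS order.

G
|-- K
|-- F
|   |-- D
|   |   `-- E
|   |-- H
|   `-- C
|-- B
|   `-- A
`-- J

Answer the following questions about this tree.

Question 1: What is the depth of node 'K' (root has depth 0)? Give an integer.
Answer: 1

Derivation:
Path from root to K: G -> K
Depth = number of edges = 1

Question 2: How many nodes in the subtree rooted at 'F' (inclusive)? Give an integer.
Subtree rooted at F contains: C, D, E, F, H
Count = 5

Answer: 5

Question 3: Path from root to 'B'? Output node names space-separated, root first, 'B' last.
Walk down from root: G -> B

Answer: G B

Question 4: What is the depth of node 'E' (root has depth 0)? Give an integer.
Answer: 3

Derivation:
Path from root to E: G -> F -> D -> E
Depth = number of edges = 3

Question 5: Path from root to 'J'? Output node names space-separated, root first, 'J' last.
Answer: G J

Derivation:
Walk down from root: G -> J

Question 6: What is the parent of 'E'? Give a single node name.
Answer: D

Derivation:
Scan adjacency: E appears as child of D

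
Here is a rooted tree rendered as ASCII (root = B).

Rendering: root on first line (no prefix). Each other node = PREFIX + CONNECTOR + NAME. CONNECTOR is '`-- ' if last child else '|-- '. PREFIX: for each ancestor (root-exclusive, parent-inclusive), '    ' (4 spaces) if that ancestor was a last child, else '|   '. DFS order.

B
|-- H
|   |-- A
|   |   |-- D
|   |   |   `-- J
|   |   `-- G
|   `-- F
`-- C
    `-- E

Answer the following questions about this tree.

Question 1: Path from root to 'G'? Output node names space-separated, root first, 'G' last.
Answer: B H A G

Derivation:
Walk down from root: B -> H -> A -> G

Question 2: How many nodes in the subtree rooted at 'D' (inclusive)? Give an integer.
Subtree rooted at D contains: D, J
Count = 2

Answer: 2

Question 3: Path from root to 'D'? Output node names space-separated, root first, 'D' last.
Walk down from root: B -> H -> A -> D

Answer: B H A D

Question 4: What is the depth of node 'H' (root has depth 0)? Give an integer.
Path from root to H: B -> H
Depth = number of edges = 1

Answer: 1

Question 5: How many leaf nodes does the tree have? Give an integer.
Leaves (nodes with no children): E, F, G, J

Answer: 4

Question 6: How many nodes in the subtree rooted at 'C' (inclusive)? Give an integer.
Subtree rooted at C contains: C, E
Count = 2

Answer: 2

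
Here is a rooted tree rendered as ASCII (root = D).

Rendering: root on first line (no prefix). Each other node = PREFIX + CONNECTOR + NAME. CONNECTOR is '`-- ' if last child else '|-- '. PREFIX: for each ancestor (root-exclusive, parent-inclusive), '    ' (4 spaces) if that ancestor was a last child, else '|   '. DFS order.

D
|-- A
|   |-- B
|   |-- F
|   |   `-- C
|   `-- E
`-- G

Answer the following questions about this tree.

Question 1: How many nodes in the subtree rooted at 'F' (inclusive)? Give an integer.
Answer: 2

Derivation:
Subtree rooted at F contains: C, F
Count = 2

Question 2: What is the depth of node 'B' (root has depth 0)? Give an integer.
Answer: 2

Derivation:
Path from root to B: D -> A -> B
Depth = number of edges = 2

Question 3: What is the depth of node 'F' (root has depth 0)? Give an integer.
Answer: 2

Derivation:
Path from root to F: D -> A -> F
Depth = number of edges = 2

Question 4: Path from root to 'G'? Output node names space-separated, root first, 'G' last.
Answer: D G

Derivation:
Walk down from root: D -> G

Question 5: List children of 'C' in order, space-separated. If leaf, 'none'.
Node C's children (from adjacency): (leaf)

Answer: none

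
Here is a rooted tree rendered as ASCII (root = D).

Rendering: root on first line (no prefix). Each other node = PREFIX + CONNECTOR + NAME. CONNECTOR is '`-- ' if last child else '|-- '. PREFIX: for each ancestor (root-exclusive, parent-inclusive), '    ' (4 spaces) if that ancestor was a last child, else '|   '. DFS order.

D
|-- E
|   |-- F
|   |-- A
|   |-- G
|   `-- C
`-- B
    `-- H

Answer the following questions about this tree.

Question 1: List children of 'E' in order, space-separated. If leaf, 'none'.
Node E's children (from adjacency): F, A, G, C

Answer: F A G C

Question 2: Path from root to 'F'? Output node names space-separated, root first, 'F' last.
Walk down from root: D -> E -> F

Answer: D E F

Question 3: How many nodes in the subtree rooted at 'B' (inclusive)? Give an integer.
Subtree rooted at B contains: B, H
Count = 2

Answer: 2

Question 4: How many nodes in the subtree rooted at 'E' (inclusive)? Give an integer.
Answer: 5

Derivation:
Subtree rooted at E contains: A, C, E, F, G
Count = 5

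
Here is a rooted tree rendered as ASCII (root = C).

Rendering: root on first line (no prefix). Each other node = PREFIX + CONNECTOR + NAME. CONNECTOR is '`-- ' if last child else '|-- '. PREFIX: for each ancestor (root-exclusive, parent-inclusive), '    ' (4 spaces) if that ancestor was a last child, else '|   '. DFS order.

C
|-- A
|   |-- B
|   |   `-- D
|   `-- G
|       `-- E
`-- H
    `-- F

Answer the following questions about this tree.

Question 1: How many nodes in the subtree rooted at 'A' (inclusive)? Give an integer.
Subtree rooted at A contains: A, B, D, E, G
Count = 5

Answer: 5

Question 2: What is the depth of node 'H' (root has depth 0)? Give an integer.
Path from root to H: C -> H
Depth = number of edges = 1

Answer: 1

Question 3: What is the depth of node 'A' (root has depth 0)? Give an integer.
Answer: 1

Derivation:
Path from root to A: C -> A
Depth = number of edges = 1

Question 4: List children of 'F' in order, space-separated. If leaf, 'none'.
Node F's children (from adjacency): (leaf)

Answer: none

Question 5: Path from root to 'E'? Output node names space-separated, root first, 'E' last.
Answer: C A G E

Derivation:
Walk down from root: C -> A -> G -> E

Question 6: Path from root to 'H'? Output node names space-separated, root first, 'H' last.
Walk down from root: C -> H

Answer: C H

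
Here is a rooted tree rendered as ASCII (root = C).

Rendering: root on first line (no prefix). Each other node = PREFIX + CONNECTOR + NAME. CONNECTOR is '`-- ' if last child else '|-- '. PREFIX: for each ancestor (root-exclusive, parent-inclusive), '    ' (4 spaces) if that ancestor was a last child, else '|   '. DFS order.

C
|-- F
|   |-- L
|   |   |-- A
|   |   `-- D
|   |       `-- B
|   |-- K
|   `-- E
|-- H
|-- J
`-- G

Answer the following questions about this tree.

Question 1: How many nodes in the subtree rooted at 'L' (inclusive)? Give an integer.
Subtree rooted at L contains: A, B, D, L
Count = 4

Answer: 4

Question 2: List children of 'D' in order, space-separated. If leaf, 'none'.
Node D's children (from adjacency): B

Answer: B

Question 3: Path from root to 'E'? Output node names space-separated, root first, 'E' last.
Walk down from root: C -> F -> E

Answer: C F E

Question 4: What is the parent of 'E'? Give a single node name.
Answer: F

Derivation:
Scan adjacency: E appears as child of F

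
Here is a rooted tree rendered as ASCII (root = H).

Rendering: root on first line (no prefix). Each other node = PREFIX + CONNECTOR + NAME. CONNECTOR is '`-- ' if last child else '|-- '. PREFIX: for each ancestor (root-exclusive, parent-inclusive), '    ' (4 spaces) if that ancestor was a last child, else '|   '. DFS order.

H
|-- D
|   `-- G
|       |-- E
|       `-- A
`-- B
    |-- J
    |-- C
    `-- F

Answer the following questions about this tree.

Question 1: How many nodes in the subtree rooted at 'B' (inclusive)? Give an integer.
Answer: 4

Derivation:
Subtree rooted at B contains: B, C, F, J
Count = 4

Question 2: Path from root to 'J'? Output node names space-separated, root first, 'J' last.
Walk down from root: H -> B -> J

Answer: H B J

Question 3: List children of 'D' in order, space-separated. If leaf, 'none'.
Node D's children (from adjacency): G

Answer: G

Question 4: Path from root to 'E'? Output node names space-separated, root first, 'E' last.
Walk down from root: H -> D -> G -> E

Answer: H D G E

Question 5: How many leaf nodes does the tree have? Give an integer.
Answer: 5

Derivation:
Leaves (nodes with no children): A, C, E, F, J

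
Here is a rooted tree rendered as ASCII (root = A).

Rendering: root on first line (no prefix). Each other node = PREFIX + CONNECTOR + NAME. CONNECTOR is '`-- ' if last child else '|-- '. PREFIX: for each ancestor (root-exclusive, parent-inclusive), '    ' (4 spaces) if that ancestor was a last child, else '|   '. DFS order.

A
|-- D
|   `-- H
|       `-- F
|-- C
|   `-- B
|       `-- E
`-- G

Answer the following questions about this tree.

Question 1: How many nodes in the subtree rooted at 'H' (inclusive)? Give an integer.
Subtree rooted at H contains: F, H
Count = 2

Answer: 2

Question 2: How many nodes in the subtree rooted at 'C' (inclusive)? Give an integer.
Subtree rooted at C contains: B, C, E
Count = 3

Answer: 3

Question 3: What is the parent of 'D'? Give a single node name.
Answer: A

Derivation:
Scan adjacency: D appears as child of A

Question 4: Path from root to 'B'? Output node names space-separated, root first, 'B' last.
Answer: A C B

Derivation:
Walk down from root: A -> C -> B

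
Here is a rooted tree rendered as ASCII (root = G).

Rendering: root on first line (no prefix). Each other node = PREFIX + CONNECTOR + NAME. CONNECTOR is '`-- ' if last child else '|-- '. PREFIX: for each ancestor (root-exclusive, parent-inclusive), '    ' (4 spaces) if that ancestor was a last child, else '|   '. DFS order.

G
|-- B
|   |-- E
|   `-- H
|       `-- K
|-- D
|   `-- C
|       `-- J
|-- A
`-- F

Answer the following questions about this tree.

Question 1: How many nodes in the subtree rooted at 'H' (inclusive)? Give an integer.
Subtree rooted at H contains: H, K
Count = 2

Answer: 2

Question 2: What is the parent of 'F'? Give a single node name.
Scan adjacency: F appears as child of G

Answer: G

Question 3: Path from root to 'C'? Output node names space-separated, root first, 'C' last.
Walk down from root: G -> D -> C

Answer: G D C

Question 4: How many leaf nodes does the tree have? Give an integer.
Leaves (nodes with no children): A, E, F, J, K

Answer: 5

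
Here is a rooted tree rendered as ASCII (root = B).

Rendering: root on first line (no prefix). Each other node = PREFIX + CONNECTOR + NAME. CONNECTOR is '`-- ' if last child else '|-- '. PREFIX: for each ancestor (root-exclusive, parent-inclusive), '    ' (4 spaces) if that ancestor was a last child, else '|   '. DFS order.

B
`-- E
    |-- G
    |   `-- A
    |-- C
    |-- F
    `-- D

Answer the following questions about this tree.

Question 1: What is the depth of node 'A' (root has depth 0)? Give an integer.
Answer: 3

Derivation:
Path from root to A: B -> E -> G -> A
Depth = number of edges = 3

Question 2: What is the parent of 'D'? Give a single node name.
Answer: E

Derivation:
Scan adjacency: D appears as child of E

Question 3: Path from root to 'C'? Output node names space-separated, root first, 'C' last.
Walk down from root: B -> E -> C

Answer: B E C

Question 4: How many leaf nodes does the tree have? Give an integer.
Leaves (nodes with no children): A, C, D, F

Answer: 4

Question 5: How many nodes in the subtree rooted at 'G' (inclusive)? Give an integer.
Answer: 2

Derivation:
Subtree rooted at G contains: A, G
Count = 2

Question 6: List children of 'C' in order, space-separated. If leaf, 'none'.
Node C's children (from adjacency): (leaf)

Answer: none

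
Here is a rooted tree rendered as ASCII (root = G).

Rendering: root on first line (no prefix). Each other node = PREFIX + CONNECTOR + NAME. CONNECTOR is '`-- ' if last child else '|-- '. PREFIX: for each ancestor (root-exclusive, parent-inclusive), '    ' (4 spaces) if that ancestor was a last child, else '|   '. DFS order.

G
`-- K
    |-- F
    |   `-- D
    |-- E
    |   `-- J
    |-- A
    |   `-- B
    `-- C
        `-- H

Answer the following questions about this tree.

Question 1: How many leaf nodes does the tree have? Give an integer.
Leaves (nodes with no children): B, D, H, J

Answer: 4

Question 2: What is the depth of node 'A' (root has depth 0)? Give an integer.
Answer: 2

Derivation:
Path from root to A: G -> K -> A
Depth = number of edges = 2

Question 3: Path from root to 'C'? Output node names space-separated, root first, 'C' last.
Answer: G K C

Derivation:
Walk down from root: G -> K -> C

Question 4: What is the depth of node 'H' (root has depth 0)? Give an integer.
Answer: 3

Derivation:
Path from root to H: G -> K -> C -> H
Depth = number of edges = 3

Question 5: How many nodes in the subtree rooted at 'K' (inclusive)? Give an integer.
Subtree rooted at K contains: A, B, C, D, E, F, H, J, K
Count = 9

Answer: 9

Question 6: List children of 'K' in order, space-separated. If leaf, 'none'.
Answer: F E A C

Derivation:
Node K's children (from adjacency): F, E, A, C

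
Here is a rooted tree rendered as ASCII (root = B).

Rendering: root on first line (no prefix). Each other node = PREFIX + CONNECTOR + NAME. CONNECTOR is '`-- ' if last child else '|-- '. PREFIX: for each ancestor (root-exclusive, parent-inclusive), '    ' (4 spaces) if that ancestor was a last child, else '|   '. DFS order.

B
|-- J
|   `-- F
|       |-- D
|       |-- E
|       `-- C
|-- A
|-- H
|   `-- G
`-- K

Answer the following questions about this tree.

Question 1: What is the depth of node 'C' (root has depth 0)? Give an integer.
Path from root to C: B -> J -> F -> C
Depth = number of edges = 3

Answer: 3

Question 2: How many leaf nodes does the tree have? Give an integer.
Answer: 6

Derivation:
Leaves (nodes with no children): A, C, D, E, G, K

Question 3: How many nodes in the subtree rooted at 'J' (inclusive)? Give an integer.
Answer: 5

Derivation:
Subtree rooted at J contains: C, D, E, F, J
Count = 5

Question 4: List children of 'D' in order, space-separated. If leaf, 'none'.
Node D's children (from adjacency): (leaf)

Answer: none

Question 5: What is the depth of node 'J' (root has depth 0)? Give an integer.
Path from root to J: B -> J
Depth = number of edges = 1

Answer: 1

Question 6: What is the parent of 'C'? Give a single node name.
Answer: F

Derivation:
Scan adjacency: C appears as child of F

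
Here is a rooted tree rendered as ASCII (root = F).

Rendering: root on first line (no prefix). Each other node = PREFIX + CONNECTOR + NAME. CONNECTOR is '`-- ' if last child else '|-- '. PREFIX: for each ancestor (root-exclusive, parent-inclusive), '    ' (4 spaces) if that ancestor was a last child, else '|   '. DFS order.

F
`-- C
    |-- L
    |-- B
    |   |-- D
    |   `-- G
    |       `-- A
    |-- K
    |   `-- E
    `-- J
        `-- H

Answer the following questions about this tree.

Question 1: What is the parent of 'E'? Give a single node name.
Answer: K

Derivation:
Scan adjacency: E appears as child of K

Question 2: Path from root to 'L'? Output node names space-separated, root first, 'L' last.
Answer: F C L

Derivation:
Walk down from root: F -> C -> L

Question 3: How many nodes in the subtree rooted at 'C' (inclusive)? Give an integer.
Subtree rooted at C contains: A, B, C, D, E, G, H, J, K, L
Count = 10

Answer: 10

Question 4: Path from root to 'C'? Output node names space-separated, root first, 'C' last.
Answer: F C

Derivation:
Walk down from root: F -> C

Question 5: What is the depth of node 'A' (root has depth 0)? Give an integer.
Answer: 4

Derivation:
Path from root to A: F -> C -> B -> G -> A
Depth = number of edges = 4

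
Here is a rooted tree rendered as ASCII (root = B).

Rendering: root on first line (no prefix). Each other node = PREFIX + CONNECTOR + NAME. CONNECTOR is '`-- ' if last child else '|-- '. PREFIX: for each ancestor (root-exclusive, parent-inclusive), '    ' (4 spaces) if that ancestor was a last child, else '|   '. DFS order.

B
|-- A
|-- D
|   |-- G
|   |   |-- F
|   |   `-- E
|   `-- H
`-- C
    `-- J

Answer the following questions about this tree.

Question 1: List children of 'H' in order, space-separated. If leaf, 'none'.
Answer: none

Derivation:
Node H's children (from adjacency): (leaf)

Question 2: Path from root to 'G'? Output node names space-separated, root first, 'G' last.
Answer: B D G

Derivation:
Walk down from root: B -> D -> G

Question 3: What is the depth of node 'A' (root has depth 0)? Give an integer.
Path from root to A: B -> A
Depth = number of edges = 1

Answer: 1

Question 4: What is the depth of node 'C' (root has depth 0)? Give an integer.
Answer: 1

Derivation:
Path from root to C: B -> C
Depth = number of edges = 1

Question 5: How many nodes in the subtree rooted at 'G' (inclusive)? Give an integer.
Answer: 3

Derivation:
Subtree rooted at G contains: E, F, G
Count = 3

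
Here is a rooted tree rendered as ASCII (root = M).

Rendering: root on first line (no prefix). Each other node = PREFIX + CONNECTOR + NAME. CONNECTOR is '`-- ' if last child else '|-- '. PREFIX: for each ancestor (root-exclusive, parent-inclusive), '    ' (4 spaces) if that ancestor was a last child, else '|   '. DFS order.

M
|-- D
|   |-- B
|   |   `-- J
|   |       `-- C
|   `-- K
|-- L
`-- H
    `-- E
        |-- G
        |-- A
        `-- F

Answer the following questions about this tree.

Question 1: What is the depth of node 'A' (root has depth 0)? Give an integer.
Answer: 3

Derivation:
Path from root to A: M -> H -> E -> A
Depth = number of edges = 3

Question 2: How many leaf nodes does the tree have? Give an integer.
Answer: 6

Derivation:
Leaves (nodes with no children): A, C, F, G, K, L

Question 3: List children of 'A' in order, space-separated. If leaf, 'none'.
Node A's children (from adjacency): (leaf)

Answer: none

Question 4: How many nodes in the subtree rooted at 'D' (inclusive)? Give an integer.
Answer: 5

Derivation:
Subtree rooted at D contains: B, C, D, J, K
Count = 5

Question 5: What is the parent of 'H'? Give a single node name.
Answer: M

Derivation:
Scan adjacency: H appears as child of M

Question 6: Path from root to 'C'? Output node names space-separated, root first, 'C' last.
Answer: M D B J C

Derivation:
Walk down from root: M -> D -> B -> J -> C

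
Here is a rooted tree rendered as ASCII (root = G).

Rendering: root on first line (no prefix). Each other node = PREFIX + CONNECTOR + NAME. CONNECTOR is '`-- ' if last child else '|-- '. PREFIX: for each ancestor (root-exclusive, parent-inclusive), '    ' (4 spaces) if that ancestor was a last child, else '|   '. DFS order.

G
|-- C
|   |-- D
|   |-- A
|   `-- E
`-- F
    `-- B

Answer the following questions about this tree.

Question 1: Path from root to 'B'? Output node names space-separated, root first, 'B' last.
Walk down from root: G -> F -> B

Answer: G F B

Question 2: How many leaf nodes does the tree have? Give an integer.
Leaves (nodes with no children): A, B, D, E

Answer: 4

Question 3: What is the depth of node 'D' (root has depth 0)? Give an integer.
Path from root to D: G -> C -> D
Depth = number of edges = 2

Answer: 2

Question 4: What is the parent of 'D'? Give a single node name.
Scan adjacency: D appears as child of C

Answer: C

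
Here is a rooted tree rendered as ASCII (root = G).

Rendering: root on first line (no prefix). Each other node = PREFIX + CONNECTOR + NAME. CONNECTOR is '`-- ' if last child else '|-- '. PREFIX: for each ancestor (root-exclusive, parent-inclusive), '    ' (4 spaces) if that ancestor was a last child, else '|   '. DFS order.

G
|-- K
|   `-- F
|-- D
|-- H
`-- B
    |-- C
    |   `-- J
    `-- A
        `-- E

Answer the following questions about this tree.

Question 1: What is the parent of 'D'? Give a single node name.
Scan adjacency: D appears as child of G

Answer: G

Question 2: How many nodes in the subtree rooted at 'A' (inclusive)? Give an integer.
Subtree rooted at A contains: A, E
Count = 2

Answer: 2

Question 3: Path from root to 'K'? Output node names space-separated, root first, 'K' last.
Answer: G K

Derivation:
Walk down from root: G -> K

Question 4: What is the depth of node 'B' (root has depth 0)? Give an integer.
Path from root to B: G -> B
Depth = number of edges = 1

Answer: 1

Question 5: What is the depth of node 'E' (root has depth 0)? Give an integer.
Answer: 3

Derivation:
Path from root to E: G -> B -> A -> E
Depth = number of edges = 3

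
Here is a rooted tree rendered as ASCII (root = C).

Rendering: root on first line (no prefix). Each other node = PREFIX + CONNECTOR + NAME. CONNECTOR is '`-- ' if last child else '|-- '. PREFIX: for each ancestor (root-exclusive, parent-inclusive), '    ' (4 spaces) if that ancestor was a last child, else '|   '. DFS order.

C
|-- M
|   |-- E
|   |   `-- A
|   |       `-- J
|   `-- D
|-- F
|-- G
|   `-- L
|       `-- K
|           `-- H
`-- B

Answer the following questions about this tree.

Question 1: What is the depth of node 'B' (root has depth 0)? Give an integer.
Answer: 1

Derivation:
Path from root to B: C -> B
Depth = number of edges = 1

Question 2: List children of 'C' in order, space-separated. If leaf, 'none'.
Node C's children (from adjacency): M, F, G, B

Answer: M F G B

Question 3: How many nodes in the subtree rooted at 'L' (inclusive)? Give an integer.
Answer: 3

Derivation:
Subtree rooted at L contains: H, K, L
Count = 3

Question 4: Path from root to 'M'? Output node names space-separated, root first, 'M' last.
Answer: C M

Derivation:
Walk down from root: C -> M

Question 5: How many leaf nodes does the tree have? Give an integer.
Leaves (nodes with no children): B, D, F, H, J

Answer: 5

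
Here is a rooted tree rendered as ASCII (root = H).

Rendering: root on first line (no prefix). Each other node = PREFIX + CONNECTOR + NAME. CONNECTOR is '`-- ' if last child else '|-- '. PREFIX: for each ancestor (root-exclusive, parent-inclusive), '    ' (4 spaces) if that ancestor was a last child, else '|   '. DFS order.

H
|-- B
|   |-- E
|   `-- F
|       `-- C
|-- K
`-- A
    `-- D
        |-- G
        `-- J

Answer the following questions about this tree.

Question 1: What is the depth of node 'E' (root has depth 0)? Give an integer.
Path from root to E: H -> B -> E
Depth = number of edges = 2

Answer: 2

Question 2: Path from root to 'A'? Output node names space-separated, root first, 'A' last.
Answer: H A

Derivation:
Walk down from root: H -> A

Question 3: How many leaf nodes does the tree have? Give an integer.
Leaves (nodes with no children): C, E, G, J, K

Answer: 5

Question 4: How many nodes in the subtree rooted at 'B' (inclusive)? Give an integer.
Subtree rooted at B contains: B, C, E, F
Count = 4

Answer: 4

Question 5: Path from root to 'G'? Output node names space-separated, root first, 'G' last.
Walk down from root: H -> A -> D -> G

Answer: H A D G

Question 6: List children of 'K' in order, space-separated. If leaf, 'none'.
Answer: none

Derivation:
Node K's children (from adjacency): (leaf)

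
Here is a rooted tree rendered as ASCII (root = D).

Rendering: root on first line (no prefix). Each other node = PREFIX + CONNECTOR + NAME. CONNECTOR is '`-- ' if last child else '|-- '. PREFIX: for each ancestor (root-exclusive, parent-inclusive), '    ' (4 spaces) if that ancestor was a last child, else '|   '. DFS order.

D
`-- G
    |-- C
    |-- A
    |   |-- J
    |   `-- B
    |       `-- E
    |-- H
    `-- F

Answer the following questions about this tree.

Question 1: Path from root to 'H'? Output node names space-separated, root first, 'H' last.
Answer: D G H

Derivation:
Walk down from root: D -> G -> H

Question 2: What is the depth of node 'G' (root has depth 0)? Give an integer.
Answer: 1

Derivation:
Path from root to G: D -> G
Depth = number of edges = 1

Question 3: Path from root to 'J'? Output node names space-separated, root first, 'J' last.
Walk down from root: D -> G -> A -> J

Answer: D G A J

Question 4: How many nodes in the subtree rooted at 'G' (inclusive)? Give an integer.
Answer: 8

Derivation:
Subtree rooted at G contains: A, B, C, E, F, G, H, J
Count = 8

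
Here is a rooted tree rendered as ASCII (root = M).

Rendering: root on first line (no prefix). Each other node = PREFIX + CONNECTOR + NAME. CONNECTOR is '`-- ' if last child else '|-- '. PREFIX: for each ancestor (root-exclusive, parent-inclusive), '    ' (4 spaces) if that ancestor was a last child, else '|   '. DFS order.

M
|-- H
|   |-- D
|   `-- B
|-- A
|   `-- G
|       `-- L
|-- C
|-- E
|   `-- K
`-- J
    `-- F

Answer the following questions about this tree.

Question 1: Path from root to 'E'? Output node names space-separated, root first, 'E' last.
Answer: M E

Derivation:
Walk down from root: M -> E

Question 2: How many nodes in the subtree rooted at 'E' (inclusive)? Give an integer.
Answer: 2

Derivation:
Subtree rooted at E contains: E, K
Count = 2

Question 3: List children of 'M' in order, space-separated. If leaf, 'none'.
Node M's children (from adjacency): H, A, C, E, J

Answer: H A C E J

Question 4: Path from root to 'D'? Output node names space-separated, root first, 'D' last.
Walk down from root: M -> H -> D

Answer: M H D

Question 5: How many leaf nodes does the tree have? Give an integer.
Leaves (nodes with no children): B, C, D, F, K, L

Answer: 6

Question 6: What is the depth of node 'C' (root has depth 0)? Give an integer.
Path from root to C: M -> C
Depth = number of edges = 1

Answer: 1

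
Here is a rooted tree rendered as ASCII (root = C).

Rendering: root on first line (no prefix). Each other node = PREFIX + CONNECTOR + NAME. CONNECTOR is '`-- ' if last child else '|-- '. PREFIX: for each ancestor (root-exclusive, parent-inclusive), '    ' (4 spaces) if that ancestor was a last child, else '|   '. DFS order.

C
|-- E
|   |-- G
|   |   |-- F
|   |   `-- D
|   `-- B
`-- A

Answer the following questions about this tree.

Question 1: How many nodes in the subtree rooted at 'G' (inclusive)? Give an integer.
Subtree rooted at G contains: D, F, G
Count = 3

Answer: 3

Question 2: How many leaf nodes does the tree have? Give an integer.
Leaves (nodes with no children): A, B, D, F

Answer: 4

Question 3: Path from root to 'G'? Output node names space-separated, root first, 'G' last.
Walk down from root: C -> E -> G

Answer: C E G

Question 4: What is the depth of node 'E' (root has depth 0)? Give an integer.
Answer: 1

Derivation:
Path from root to E: C -> E
Depth = number of edges = 1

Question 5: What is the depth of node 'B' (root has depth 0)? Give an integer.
Answer: 2

Derivation:
Path from root to B: C -> E -> B
Depth = number of edges = 2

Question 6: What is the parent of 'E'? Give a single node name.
Scan adjacency: E appears as child of C

Answer: C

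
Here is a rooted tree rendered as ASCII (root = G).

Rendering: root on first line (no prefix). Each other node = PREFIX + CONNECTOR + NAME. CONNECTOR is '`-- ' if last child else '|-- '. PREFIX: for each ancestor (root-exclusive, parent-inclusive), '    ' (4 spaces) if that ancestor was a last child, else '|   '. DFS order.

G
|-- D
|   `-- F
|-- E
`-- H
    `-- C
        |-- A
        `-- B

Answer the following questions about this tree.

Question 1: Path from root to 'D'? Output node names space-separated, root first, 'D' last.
Answer: G D

Derivation:
Walk down from root: G -> D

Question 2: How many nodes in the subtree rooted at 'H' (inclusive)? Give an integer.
Subtree rooted at H contains: A, B, C, H
Count = 4

Answer: 4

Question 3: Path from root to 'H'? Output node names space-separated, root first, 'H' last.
Answer: G H

Derivation:
Walk down from root: G -> H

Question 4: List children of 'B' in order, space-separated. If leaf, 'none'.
Answer: none

Derivation:
Node B's children (from adjacency): (leaf)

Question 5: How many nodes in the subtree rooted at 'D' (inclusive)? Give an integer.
Answer: 2

Derivation:
Subtree rooted at D contains: D, F
Count = 2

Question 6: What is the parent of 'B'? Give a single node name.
Scan adjacency: B appears as child of C

Answer: C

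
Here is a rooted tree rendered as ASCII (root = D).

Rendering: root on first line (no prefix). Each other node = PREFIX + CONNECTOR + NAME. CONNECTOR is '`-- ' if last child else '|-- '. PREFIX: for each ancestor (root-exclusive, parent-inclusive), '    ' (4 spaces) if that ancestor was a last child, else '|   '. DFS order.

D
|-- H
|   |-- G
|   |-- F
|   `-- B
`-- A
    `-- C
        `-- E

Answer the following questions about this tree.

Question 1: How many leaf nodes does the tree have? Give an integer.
Leaves (nodes with no children): B, E, F, G

Answer: 4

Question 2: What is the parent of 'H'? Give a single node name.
Scan adjacency: H appears as child of D

Answer: D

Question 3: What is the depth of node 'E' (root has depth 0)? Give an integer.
Path from root to E: D -> A -> C -> E
Depth = number of edges = 3

Answer: 3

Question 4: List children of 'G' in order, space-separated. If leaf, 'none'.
Node G's children (from adjacency): (leaf)

Answer: none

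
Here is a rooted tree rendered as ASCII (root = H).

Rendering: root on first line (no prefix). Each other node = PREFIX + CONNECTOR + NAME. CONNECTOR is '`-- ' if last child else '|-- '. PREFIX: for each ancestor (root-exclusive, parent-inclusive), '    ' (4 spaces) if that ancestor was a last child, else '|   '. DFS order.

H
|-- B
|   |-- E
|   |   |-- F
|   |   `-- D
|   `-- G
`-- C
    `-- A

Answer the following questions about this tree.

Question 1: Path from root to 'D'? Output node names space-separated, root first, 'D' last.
Walk down from root: H -> B -> E -> D

Answer: H B E D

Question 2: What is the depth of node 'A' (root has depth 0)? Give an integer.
Path from root to A: H -> C -> A
Depth = number of edges = 2

Answer: 2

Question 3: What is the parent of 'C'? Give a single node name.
Answer: H

Derivation:
Scan adjacency: C appears as child of H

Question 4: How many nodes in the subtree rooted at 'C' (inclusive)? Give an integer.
Answer: 2

Derivation:
Subtree rooted at C contains: A, C
Count = 2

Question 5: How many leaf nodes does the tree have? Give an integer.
Answer: 4

Derivation:
Leaves (nodes with no children): A, D, F, G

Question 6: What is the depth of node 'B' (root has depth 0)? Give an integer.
Answer: 1

Derivation:
Path from root to B: H -> B
Depth = number of edges = 1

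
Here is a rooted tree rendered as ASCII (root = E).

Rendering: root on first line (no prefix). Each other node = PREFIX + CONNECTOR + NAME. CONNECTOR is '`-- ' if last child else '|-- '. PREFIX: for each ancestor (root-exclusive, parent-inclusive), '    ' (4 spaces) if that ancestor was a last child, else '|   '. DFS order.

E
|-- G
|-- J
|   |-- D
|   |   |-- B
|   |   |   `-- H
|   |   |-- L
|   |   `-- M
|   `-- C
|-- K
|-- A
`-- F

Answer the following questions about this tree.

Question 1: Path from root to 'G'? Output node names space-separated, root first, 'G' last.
Answer: E G

Derivation:
Walk down from root: E -> G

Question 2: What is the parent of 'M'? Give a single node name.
Answer: D

Derivation:
Scan adjacency: M appears as child of D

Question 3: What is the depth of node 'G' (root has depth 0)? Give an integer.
Answer: 1

Derivation:
Path from root to G: E -> G
Depth = number of edges = 1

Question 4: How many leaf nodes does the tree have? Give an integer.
Answer: 8

Derivation:
Leaves (nodes with no children): A, C, F, G, H, K, L, M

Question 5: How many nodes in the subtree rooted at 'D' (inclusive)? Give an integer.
Subtree rooted at D contains: B, D, H, L, M
Count = 5

Answer: 5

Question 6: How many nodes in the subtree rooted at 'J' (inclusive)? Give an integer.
Subtree rooted at J contains: B, C, D, H, J, L, M
Count = 7

Answer: 7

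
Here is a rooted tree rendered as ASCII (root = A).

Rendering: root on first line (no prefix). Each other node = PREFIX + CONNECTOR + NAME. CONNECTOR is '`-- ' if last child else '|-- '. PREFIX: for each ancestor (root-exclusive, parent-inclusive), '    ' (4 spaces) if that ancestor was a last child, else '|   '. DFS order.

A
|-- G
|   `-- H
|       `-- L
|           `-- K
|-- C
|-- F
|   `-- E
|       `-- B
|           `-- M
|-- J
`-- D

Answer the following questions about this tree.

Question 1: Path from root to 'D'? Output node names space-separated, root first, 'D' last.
Walk down from root: A -> D

Answer: A D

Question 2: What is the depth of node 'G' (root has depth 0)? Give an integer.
Answer: 1

Derivation:
Path from root to G: A -> G
Depth = number of edges = 1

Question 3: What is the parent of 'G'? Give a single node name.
Scan adjacency: G appears as child of A

Answer: A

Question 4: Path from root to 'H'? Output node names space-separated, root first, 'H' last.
Answer: A G H

Derivation:
Walk down from root: A -> G -> H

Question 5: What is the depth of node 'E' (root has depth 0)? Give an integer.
Path from root to E: A -> F -> E
Depth = number of edges = 2

Answer: 2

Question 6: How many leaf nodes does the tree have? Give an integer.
Answer: 5

Derivation:
Leaves (nodes with no children): C, D, J, K, M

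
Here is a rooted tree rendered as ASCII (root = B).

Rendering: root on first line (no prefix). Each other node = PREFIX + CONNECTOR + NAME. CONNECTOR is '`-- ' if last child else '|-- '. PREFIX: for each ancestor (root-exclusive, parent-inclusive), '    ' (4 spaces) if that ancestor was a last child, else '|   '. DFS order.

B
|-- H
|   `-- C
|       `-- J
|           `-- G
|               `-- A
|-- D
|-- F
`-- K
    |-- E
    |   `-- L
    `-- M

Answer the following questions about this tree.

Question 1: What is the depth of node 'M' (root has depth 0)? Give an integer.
Answer: 2

Derivation:
Path from root to M: B -> K -> M
Depth = number of edges = 2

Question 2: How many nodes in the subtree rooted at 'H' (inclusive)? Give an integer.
Subtree rooted at H contains: A, C, G, H, J
Count = 5

Answer: 5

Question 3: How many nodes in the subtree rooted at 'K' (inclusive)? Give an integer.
Answer: 4

Derivation:
Subtree rooted at K contains: E, K, L, M
Count = 4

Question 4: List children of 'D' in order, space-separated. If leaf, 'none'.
Answer: none

Derivation:
Node D's children (from adjacency): (leaf)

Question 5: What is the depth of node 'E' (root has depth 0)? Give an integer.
Path from root to E: B -> K -> E
Depth = number of edges = 2

Answer: 2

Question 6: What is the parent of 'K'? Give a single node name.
Scan adjacency: K appears as child of B

Answer: B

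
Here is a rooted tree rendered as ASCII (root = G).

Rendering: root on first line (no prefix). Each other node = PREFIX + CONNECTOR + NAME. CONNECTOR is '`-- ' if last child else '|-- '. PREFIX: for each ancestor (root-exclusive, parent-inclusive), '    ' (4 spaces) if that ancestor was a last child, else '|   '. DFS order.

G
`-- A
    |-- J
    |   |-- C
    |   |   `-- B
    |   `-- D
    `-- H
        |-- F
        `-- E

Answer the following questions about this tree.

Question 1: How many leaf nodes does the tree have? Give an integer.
Answer: 4

Derivation:
Leaves (nodes with no children): B, D, E, F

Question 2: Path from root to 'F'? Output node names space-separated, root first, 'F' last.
Walk down from root: G -> A -> H -> F

Answer: G A H F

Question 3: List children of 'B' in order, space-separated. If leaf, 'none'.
Node B's children (from adjacency): (leaf)

Answer: none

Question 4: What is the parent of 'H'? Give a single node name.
Scan adjacency: H appears as child of A

Answer: A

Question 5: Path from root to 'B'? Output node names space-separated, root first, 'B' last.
Walk down from root: G -> A -> J -> C -> B

Answer: G A J C B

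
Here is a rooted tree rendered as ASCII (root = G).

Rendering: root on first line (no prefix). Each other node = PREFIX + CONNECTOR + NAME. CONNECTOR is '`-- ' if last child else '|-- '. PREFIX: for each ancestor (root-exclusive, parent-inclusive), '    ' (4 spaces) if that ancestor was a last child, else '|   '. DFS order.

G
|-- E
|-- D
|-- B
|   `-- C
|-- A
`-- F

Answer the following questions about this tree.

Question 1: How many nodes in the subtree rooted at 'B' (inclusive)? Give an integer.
Answer: 2

Derivation:
Subtree rooted at B contains: B, C
Count = 2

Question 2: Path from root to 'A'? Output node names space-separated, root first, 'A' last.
Answer: G A

Derivation:
Walk down from root: G -> A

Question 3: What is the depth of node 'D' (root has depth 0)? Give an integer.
Answer: 1

Derivation:
Path from root to D: G -> D
Depth = number of edges = 1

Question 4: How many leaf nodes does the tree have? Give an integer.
Answer: 5

Derivation:
Leaves (nodes with no children): A, C, D, E, F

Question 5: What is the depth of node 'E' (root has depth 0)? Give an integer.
Answer: 1

Derivation:
Path from root to E: G -> E
Depth = number of edges = 1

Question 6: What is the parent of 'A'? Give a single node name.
Scan adjacency: A appears as child of G

Answer: G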